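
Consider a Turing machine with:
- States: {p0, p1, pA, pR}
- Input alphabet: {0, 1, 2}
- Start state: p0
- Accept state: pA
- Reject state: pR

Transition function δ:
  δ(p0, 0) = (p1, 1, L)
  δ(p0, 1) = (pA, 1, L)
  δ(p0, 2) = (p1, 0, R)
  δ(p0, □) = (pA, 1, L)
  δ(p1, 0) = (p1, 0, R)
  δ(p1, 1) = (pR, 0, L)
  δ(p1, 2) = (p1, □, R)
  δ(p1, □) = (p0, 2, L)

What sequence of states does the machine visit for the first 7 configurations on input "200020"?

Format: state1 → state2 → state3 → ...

Execution trace:
Initial: [p0]200020
Step 1: δ(p0, 2) = (p1, 0, R) → 0[p1]00020
Step 2: δ(p1, 0) = (p1, 0, R) → 00[p1]0020
Step 3: δ(p1, 0) = (p1, 0, R) → 000[p1]020
Step 4: δ(p1, 0) = (p1, 0, R) → 0000[p1]20
Step 5: δ(p1, 2) = (p1, □, R) → 0000□[p1]0
Step 6: δ(p1, 0) = (p1, 0, R) → 0000□0[p1]□

State sequence: p0 → p1 → p1 → p1 → p1 → p1 → p1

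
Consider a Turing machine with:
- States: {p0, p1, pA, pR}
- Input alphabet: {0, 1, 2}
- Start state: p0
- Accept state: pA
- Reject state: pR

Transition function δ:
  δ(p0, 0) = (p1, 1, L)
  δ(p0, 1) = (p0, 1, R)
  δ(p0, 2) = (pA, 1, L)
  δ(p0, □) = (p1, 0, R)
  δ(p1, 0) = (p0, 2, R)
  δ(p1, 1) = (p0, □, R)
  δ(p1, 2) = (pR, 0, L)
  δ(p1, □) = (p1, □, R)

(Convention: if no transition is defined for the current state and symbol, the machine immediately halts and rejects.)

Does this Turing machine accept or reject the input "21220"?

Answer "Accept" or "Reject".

Execution trace:
Initial: [p0]21220
Step 1: δ(p0, 2) = (pA, 1, L) → [pA]□11220

The machine reaches the accept state pA and halts.

Answer: Accept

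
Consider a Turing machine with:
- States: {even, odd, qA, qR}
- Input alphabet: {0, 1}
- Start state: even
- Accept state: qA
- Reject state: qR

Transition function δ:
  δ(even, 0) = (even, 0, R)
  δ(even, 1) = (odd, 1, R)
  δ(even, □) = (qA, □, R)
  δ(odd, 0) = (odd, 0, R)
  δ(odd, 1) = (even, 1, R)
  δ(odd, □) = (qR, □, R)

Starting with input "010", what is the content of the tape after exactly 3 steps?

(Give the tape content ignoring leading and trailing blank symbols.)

Execution trace:
Initial: [even]010
Step 1: δ(even, 0) = (even, 0, R) → 0[even]10
Step 2: δ(even, 1) = (odd, 1, R) → 01[odd]0
Step 3: δ(odd, 0) = (odd, 0, R) → 010[odd]□

After 3 steps, the tape (ignoring leading/trailing blanks) is: 010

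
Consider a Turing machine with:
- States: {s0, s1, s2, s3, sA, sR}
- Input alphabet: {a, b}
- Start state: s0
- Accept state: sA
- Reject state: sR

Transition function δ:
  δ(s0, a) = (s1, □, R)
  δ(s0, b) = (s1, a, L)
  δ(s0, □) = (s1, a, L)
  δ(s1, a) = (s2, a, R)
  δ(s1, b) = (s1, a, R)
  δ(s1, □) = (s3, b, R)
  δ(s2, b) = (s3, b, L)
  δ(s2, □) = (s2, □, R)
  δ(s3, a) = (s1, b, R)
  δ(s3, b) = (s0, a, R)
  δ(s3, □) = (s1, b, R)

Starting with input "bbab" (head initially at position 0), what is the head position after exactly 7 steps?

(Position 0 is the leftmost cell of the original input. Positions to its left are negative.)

Execution trace (head position shown):
Step 0: [s0]bbab  (head at position 0)
Step 1: move left → [s1]□abab  (head at position -1)
Step 2: move right → b[s3]abab  (head at position 0)
Step 3: move right → bb[s1]bab  (head at position 1)
Step 4: move right → bba[s1]ab  (head at position 2)
Step 5: move right → bbaa[s2]b  (head at position 3)
Step 6: move left → bba[s3]ab  (head at position 2)
Step 7: move right → bbab[s1]b  (head at position 3)

After 7 steps, the head is at position 3.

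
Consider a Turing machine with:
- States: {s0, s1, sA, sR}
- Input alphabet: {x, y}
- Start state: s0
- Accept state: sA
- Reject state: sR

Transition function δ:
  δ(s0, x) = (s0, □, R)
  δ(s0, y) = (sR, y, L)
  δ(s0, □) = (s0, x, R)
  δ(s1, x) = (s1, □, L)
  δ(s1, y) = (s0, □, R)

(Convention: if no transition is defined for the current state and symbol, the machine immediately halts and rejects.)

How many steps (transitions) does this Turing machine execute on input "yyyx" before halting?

Execution trace:
Initial: [s0]yyyx
Step 1: δ(s0, y) = (sR, y, L) → [sR]□yyyx

The machine reaches the reject state sR and halts.

The machine executed 1 step before halting.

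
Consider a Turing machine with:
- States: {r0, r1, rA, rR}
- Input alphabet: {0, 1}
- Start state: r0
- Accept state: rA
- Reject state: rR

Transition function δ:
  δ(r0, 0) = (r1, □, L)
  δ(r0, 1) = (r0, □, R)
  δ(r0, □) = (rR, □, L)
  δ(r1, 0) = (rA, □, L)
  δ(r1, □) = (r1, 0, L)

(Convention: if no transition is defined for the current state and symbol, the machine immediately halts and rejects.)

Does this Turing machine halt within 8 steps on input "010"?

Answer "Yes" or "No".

Execution trace:
Initial: [r0]010
Step 1: δ(r0, 0) = (r1, □, L) → [r1]□□10
Step 2: δ(r1, □) = (r1, 0, L) → [r1]□0□10
Step 3: δ(r1, □) = (r1, 0, L) → [r1]□00□10
Step 4: δ(r1, □) = (r1, 0, L) → [r1]□000□10
Step 5: δ(r1, □) = (r1, 0, L) → [r1]□0000□10
Step 6: δ(r1, □) = (r1, 0, L) → [r1]□00000□10
Step 7: δ(r1, □) = (r1, 0, L) → [r1]□000000□10
Step 8: δ(r1, □) = (r1, 0, L) → [r1]□0000000□10

The machine has not reached a halting state after 8 steps.
The machine did not halt within the 8-step bound.

Answer: No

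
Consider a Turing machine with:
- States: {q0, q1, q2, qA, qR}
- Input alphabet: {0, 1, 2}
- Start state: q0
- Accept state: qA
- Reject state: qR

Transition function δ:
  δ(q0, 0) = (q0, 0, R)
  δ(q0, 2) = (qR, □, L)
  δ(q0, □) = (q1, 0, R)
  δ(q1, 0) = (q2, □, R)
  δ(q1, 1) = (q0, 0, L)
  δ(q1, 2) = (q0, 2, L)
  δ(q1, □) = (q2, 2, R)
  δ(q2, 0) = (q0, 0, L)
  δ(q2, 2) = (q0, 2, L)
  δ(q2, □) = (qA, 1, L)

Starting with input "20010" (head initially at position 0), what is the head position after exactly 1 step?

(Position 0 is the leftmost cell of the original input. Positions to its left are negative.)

Execution trace (head position shown):
Step 0: [q0]20010  (head at position 0)
Step 1: move left → [qR]□□0010  (head at position -1)

After 1 step, the head is at position -1.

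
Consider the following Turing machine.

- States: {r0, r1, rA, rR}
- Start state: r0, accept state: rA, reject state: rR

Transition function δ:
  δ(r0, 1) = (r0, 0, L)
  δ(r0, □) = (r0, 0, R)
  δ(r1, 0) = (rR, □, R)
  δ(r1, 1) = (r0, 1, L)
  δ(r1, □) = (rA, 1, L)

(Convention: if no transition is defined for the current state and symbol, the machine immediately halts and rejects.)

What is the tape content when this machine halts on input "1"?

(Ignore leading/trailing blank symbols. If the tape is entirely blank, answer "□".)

Execution trace:
Initial: [r0]1
Step 1: δ(r0, 1) = (r0, 0, L) → [r0]□0
Step 2: δ(r0, □) = (r0, 0, R) → 0[r0]0

No transition is defined for δ(r0, 0). By convention the machine halts and rejects.

Final tape (ignoring leading/trailing blanks): 00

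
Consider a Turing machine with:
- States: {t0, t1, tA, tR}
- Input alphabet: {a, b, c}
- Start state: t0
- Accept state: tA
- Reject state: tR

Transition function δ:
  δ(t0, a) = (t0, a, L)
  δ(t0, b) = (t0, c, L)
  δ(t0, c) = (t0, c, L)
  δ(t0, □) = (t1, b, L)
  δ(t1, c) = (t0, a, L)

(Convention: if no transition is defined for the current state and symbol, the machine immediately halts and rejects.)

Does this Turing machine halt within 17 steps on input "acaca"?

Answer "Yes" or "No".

Execution trace:
Initial: [t0]acaca
Step 1: δ(t0, a) = (t0, a, L) → [t0]□acaca
Step 2: δ(t0, □) = (t1, b, L) → [t1]□bacaca

No transition is defined for δ(t1, □). By convention the machine halts and rejects.
The machine halted after 2 steps (within the 17-step bound).

Answer: Yes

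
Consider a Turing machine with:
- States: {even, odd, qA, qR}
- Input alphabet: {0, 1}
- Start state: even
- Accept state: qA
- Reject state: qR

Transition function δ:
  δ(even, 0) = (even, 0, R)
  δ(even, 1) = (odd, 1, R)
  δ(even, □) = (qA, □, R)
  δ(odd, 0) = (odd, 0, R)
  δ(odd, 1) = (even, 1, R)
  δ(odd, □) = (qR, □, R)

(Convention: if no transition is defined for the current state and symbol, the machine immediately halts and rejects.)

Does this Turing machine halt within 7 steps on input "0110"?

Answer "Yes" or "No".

Execution trace:
Initial: [even]0110
Step 1: δ(even, 0) = (even, 0, R) → 0[even]110
Step 2: δ(even, 1) = (odd, 1, R) → 01[odd]10
Step 3: δ(odd, 1) = (even, 1, R) → 011[even]0
Step 4: δ(even, 0) = (even, 0, R) → 0110[even]□
Step 5: δ(even, □) = (qA, □, R) → 0110□[qA]□

The machine reaches the accept state qA and halts.
The machine halted after 5 steps (within the 7-step bound).

Answer: Yes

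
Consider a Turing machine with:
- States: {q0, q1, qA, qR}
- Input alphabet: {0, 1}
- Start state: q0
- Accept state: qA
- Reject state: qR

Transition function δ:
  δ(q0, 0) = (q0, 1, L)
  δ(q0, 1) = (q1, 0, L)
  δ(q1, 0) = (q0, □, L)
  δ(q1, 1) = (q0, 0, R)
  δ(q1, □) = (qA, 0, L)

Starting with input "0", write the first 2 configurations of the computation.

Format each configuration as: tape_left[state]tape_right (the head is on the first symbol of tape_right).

Transitions applied:
Step 1: δ(q0, 0) = (q0, 1, L)

The first 2 configurations are:
[q0]0 ⊢ [q0]□1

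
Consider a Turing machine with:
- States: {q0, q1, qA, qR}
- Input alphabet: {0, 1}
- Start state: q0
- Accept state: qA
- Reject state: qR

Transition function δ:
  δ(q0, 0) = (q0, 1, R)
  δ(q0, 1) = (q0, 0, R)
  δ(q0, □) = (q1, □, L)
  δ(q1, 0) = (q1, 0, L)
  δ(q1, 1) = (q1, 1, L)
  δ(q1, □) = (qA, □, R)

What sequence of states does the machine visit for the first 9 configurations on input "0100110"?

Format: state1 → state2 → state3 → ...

Execution trace:
Initial: [q0]0100110
Step 1: δ(q0, 0) = (q0, 1, R) → 1[q0]100110
Step 2: δ(q0, 1) = (q0, 0, R) → 10[q0]00110
Step 3: δ(q0, 0) = (q0, 1, R) → 101[q0]0110
Step 4: δ(q0, 0) = (q0, 1, R) → 1011[q0]110
Step 5: δ(q0, 1) = (q0, 0, R) → 10110[q0]10
Step 6: δ(q0, 1) = (q0, 0, R) → 101100[q0]0
Step 7: δ(q0, 0) = (q0, 1, R) → 1011001[q0]□
Step 8: δ(q0, □) = (q1, □, L) → 101100[q1]1□

State sequence: q0 → q0 → q0 → q0 → q0 → q0 → q0 → q0 → q1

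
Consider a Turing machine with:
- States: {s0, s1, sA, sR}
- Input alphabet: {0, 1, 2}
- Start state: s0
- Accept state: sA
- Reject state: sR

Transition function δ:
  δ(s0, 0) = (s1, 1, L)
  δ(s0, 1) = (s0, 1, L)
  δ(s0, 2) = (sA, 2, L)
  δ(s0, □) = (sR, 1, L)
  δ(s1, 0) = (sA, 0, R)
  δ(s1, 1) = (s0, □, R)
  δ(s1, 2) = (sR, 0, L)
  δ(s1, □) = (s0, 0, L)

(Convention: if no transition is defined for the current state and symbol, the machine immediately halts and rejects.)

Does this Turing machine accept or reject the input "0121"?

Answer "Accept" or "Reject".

Execution trace:
Initial: [s0]0121
Step 1: δ(s0, 0) = (s1, 1, L) → [s1]□1121
Step 2: δ(s1, □) = (s0, 0, L) → [s0]□01121
Step 3: δ(s0, □) = (sR, 1, L) → [sR]□101121

The machine reaches the reject state sR and halts.

Answer: Reject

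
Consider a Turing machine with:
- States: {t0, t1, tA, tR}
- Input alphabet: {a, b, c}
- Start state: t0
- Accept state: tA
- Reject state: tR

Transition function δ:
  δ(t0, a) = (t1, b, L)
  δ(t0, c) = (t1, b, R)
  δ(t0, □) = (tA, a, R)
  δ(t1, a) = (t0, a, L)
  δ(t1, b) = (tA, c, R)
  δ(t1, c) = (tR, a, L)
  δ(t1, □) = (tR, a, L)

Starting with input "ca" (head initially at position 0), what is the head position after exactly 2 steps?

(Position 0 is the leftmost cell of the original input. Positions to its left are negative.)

Execution trace (head position shown):
Step 0: [t0]ca  (head at position 0)
Step 1: move right → b[t1]a  (head at position 1)
Step 2: move left → [t0]ba  (head at position 0)

After 2 steps, the head is at position 0.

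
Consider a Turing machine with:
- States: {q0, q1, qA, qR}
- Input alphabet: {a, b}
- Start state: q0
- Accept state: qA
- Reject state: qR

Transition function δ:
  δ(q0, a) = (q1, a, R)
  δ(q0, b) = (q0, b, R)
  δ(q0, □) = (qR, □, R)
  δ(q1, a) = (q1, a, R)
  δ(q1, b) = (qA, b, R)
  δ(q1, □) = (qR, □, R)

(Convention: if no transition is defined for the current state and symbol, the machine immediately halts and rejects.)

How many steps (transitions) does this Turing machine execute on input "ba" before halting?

Execution trace:
Initial: [q0]ba
Step 1: δ(q0, b) = (q0, b, R) → b[q0]a
Step 2: δ(q0, a) = (q1, a, R) → ba[q1]□
Step 3: δ(q1, □) = (qR, □, R) → ba□[qR]□

The machine reaches the reject state qR and halts.

The machine executed 3 steps before halting.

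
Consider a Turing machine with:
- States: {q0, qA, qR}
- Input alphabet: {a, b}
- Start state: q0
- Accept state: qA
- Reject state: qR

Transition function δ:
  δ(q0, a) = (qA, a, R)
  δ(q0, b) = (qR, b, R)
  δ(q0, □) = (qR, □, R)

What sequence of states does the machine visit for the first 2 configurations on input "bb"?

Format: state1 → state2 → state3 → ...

Execution trace:
Initial: [q0]bb
Step 1: δ(q0, b) = (qR, b, R) → b[qR]b

The machine reaches the reject state qR and halts.

State sequence: q0 → qR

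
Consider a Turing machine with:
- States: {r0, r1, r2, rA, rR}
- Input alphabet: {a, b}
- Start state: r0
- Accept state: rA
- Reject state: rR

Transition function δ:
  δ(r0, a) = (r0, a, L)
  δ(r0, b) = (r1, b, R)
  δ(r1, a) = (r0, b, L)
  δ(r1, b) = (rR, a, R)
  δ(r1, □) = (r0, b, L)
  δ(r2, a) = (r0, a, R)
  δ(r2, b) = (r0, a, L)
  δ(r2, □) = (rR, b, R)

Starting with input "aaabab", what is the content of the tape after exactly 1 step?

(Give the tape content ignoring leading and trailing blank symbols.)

Execution trace:
Initial: [r0]aaabab
Step 1: δ(r0, a) = (r0, a, L) → [r0]□aaabab

No transition is defined for δ(r0, □). By convention the machine halts and rejects.

After 1 step, the tape (ignoring leading/trailing blanks) is: aaabab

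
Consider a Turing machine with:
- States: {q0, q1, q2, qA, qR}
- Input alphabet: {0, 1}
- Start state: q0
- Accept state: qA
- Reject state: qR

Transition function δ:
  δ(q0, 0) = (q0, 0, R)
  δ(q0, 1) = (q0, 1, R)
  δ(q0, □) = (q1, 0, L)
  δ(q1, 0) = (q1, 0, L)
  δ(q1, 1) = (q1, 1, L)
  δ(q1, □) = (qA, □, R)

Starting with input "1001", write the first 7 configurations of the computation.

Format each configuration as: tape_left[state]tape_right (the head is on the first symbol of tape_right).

Transitions applied:
Step 1: δ(q0, 1) = (q0, 1, R)
Step 2: δ(q0, 0) = (q0, 0, R)
Step 3: δ(q0, 0) = (q0, 0, R)
Step 4: δ(q0, 1) = (q0, 1, R)
Step 5: δ(q0, □) = (q1, 0, L)
Step 6: δ(q1, 1) = (q1, 1, L)

The first 7 configurations are:
[q0]1001 ⊢ 1[q0]001 ⊢ 10[q0]01 ⊢ 100[q0]1 ⊢ 1001[q0]□ ⊢ 100[q1]10 ⊢ 10[q1]010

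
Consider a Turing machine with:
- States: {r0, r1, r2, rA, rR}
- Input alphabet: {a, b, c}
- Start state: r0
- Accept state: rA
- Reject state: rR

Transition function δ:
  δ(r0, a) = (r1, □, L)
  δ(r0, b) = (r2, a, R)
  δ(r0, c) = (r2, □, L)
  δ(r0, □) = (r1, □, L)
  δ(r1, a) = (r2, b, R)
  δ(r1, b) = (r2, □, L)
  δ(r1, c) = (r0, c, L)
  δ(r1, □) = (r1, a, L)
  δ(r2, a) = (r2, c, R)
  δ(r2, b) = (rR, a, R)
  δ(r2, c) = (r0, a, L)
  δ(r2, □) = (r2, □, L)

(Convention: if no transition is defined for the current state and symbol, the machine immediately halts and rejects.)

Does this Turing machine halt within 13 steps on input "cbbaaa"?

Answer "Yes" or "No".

Execution trace:
Initial: [r0]cbbaaa
Step 1: δ(r0, c) = (r2, □, L) → [r2]□□bbaaa
Step 2: δ(r2, □) = (r2, □, L) → [r2]□□□bbaaa
Step 3: δ(r2, □) = (r2, □, L) → [r2]□□□□bbaaa
Step 4: δ(r2, □) = (r2, □, L) → [r2]□□□□□bbaaa
Step 5: δ(r2, □) = (r2, □, L) → [r2]□□□□□□bbaaa
Step 6: δ(r2, □) = (r2, □, L) → [r2]□□□□□□□bbaaa
Step 7: δ(r2, □) = (r2, □, L) → [r2]□□□□□□□□bbaaa
Step 8: δ(r2, □) = (r2, □, L) → [r2]□□□□□□□□□bbaaa
Step 9: δ(r2, □) = (r2, □, L) → [r2]□□□□□□□□□□bbaaa
Step 10: δ(r2, □) = (r2, □, L) → [r2]□□□□□□□□□□□bbaaa
Step 11: δ(r2, □) = (r2, □, L) → [r2]□□□□□□□□□□□□bbaaa
Step 12: δ(r2, □) = (r2, □, L) → [r2]□□□□□□□□□□□□□bbaaa
Step 13: δ(r2, □) = (r2, □, L) → [r2]□□□□□□□□□□□□□□bbaaa

The machine has not reached a halting state after 13 steps.
The machine did not halt within the 13-step bound.

Answer: No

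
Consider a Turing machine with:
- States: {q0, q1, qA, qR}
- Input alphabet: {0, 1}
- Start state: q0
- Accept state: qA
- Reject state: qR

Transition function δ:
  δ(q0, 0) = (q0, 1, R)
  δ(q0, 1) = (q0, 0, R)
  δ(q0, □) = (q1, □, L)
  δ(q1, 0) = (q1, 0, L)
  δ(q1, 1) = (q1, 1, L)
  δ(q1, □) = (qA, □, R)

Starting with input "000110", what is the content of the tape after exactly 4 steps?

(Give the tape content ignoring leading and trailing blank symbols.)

Execution trace:
Initial: [q0]000110
Step 1: δ(q0, 0) = (q0, 1, R) → 1[q0]00110
Step 2: δ(q0, 0) = (q0, 1, R) → 11[q0]0110
Step 3: δ(q0, 0) = (q0, 1, R) → 111[q0]110
Step 4: δ(q0, 1) = (q0, 0, R) → 1110[q0]10

After 4 steps, the tape (ignoring leading/trailing blanks) is: 111010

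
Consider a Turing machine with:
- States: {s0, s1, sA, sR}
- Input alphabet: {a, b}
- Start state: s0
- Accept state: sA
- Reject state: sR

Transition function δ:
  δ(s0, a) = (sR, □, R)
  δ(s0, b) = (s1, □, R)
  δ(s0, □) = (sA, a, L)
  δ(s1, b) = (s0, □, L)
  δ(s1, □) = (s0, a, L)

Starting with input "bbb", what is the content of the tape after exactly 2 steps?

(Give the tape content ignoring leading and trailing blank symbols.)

Execution trace:
Initial: [s0]bbb
Step 1: δ(s0, b) = (s1, □, R) → □[s1]bb
Step 2: δ(s1, b) = (s0, □, L) → [s0]□□b

After 2 steps, the tape (ignoring leading/trailing blanks) is: b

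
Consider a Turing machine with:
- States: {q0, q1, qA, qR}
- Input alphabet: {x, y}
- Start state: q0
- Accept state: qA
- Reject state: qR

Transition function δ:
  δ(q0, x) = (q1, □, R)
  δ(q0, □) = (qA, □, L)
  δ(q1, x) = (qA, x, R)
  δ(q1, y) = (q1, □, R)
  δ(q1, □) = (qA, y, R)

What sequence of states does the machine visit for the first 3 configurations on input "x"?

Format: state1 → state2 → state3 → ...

Execution trace:
Initial: [q0]x
Step 1: δ(q0, x) = (q1, □, R) → □[q1]□
Step 2: δ(q1, □) = (qA, y, R) → □y[qA]□

The machine reaches the accept state qA and halts.

State sequence: q0 → q1 → qA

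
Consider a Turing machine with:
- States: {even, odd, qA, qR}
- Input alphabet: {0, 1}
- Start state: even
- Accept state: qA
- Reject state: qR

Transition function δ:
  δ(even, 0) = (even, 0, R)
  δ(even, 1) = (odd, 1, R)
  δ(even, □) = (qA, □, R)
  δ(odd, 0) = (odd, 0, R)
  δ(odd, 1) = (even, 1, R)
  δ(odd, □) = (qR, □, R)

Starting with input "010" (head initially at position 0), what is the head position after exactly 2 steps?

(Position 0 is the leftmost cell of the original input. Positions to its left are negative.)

Execution trace (head position shown):
Step 0: [even]010  (head at position 0)
Step 1: move right → 0[even]10  (head at position 1)
Step 2: move right → 01[odd]0  (head at position 2)

After 2 steps, the head is at position 2.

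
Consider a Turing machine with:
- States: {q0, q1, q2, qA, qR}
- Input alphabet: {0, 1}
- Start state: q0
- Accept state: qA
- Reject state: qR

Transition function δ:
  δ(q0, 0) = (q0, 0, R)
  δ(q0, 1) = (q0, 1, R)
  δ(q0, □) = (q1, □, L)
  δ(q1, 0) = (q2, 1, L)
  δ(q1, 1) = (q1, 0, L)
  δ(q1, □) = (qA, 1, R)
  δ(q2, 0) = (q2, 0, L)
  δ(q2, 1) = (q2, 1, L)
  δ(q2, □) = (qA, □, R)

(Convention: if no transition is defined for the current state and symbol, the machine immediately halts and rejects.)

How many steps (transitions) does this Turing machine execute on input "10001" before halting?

Execution trace:
Initial: [q0]10001
Step 1: δ(q0, 1) = (q0, 1, R) → 1[q0]0001
Step 2: δ(q0, 0) = (q0, 0, R) → 10[q0]001
Step 3: δ(q0, 0) = (q0, 0, R) → 100[q0]01
Step 4: δ(q0, 0) = (q0, 0, R) → 1000[q0]1
Step 5: δ(q0, 1) = (q0, 1, R) → 10001[q0]□
Step 6: δ(q0, □) = (q1, □, L) → 1000[q1]1□
Step 7: δ(q1, 1) = (q1, 0, L) → 100[q1]00□
Step 8: δ(q1, 0) = (q2, 1, L) → 10[q2]010□
Step 9: δ(q2, 0) = (q2, 0, L) → 1[q2]0010□
Step 10: δ(q2, 0) = (q2, 0, L) → [q2]10010□
Step 11: δ(q2, 1) = (q2, 1, L) → [q2]□10010□
Step 12: δ(q2, □) = (qA, □, R) → □[qA]10010□

The machine reaches the accept state qA and halts.

The machine executed 12 steps before halting.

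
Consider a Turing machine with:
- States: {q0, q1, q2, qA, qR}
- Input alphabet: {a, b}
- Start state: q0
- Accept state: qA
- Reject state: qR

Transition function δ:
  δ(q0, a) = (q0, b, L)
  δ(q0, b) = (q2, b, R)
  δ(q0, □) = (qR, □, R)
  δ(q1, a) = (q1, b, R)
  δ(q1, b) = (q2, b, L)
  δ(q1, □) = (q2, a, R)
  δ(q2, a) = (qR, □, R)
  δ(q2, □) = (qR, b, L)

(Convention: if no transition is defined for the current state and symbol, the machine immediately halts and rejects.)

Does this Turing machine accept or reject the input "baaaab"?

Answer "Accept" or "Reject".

Execution trace:
Initial: [q0]baaaab
Step 1: δ(q0, b) = (q2, b, R) → b[q2]aaaab
Step 2: δ(q2, a) = (qR, □, R) → b□[qR]aaab

The machine reaches the reject state qR and halts.

Answer: Reject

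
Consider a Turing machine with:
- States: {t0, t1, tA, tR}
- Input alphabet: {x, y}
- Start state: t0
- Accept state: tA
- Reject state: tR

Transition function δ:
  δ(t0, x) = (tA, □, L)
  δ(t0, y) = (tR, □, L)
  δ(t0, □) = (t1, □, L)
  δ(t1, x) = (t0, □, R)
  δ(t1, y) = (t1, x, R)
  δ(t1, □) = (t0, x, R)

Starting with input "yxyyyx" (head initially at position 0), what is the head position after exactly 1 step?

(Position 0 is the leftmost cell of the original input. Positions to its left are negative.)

Execution trace (head position shown):
Step 0: [t0]yxyyyx  (head at position 0)
Step 1: move left → [tR]□□xyyyx  (head at position -1)

After 1 step, the head is at position -1.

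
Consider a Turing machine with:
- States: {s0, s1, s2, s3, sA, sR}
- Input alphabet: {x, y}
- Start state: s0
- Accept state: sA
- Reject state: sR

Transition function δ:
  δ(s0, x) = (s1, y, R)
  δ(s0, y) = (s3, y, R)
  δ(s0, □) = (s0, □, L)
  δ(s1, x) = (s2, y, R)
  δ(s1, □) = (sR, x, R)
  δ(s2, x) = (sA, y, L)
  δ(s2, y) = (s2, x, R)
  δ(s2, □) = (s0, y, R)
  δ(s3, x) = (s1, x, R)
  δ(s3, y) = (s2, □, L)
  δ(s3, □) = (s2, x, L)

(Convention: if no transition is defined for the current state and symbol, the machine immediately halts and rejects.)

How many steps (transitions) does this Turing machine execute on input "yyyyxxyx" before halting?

Execution trace:
Initial: [s0]yyyyxxyx
Step 1: δ(s0, y) = (s3, y, R) → y[s3]yyyxxyx
Step 2: δ(s3, y) = (s2, □, L) → [s2]y□yyxxyx
Step 3: δ(s2, y) = (s2, x, R) → x[s2]□yyxxyx
Step 4: δ(s2, □) = (s0, y, R) → xy[s0]yyxxyx
Step 5: δ(s0, y) = (s3, y, R) → xyy[s3]yxxyx
Step 6: δ(s3, y) = (s2, □, L) → xy[s2]y□xxyx
Step 7: δ(s2, y) = (s2, x, R) → xyx[s2]□xxyx
Step 8: δ(s2, □) = (s0, y, R) → xyxy[s0]xxyx
Step 9: δ(s0, x) = (s1, y, R) → xyxyy[s1]xyx
Step 10: δ(s1, x) = (s2, y, R) → xyxyyy[s2]yx
Step 11: δ(s2, y) = (s2, x, R) → xyxyyyx[s2]x
Step 12: δ(s2, x) = (sA, y, L) → xyxyyy[sA]xy

The machine reaches the accept state sA and halts.

The machine executed 12 steps before halting.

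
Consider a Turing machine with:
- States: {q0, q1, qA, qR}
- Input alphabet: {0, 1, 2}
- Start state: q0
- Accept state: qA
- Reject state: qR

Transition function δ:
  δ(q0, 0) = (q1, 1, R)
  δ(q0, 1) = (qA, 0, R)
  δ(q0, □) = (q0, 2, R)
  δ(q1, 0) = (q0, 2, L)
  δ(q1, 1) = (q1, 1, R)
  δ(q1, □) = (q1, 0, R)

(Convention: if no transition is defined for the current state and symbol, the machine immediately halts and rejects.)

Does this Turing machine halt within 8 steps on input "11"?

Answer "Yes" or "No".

Execution trace:
Initial: [q0]11
Step 1: δ(q0, 1) = (qA, 0, R) → 0[qA]1

The machine reaches the accept state qA and halts.
The machine halted after 1 step (within the 8-step bound).

Answer: Yes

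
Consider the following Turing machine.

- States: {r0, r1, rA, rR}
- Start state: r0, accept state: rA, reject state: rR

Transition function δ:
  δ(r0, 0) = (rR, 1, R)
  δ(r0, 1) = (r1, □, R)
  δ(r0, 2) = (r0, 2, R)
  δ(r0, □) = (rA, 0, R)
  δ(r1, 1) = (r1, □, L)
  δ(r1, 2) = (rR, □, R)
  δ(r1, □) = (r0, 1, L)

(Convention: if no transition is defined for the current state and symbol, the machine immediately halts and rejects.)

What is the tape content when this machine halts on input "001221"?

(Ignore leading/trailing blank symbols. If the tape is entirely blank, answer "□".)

Execution trace:
Initial: [r0]001221
Step 1: δ(r0, 0) = (rR, 1, R) → 1[rR]01221

The machine reaches the reject state rR and halts.

Final tape (ignoring leading/trailing blanks): 101221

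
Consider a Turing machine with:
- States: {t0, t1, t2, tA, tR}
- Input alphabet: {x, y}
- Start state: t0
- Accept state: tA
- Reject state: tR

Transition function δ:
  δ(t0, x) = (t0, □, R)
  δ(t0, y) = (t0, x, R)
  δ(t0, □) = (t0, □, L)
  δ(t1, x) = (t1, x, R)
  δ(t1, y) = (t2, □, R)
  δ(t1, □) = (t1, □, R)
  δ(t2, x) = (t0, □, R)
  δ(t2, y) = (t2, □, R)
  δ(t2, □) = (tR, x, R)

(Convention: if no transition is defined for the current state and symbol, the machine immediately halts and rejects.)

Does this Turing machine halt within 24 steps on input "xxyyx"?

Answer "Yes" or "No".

Execution trace:
Initial: [t0]xxyyx
Step 1: δ(t0, x) = (t0, □, R) → □[t0]xyyx
Step 2: δ(t0, x) = (t0, □, R) → □□[t0]yyx
Step 3: δ(t0, y) = (t0, x, R) → □□x[t0]yx
Step 4: δ(t0, y) = (t0, x, R) → □□xx[t0]x
Step 5: δ(t0, x) = (t0, □, R) → □□xx□[t0]□
Step 6: δ(t0, □) = (t0, □, L) → □□xx[t0]□□
Step 7: δ(t0, □) = (t0, □, L) → □□x[t0]x□□
Step 8: δ(t0, x) = (t0, □, R) → □□x□[t0]□□
Step 9: δ(t0, □) = (t0, □, L) → □□x[t0]□□□
Step 10: δ(t0, □) = (t0, □, L) → □□[t0]x□□□
Step 11: δ(t0, x) = (t0, □, R) → □□□[t0]□□□
Step 12: δ(t0, □) = (t0, □, L) → □□[t0]□□□□
Step 13: δ(t0, □) = (t0, □, L) → □[t0]□□□□□
Step 14: δ(t0, □) = (t0, □, L) → [t0]□□□□□□
Step 15: δ(t0, □) = (t0, □, L) → [t0]□□□□□□□
Step 16: δ(t0, □) = (t0, □, L) → [t0]□□□□□□□□
Step 17: δ(t0, □) = (t0, □, L) → [t0]□□□□□□□□□
Step 18: δ(t0, □) = (t0, □, L) → [t0]□□□□□□□□□□
Step 19: δ(t0, □) = (t0, □, L) → [t0]□□□□□□□□□□□
Step 20: δ(t0, □) = (t0, □, L) → [t0]□□□□□□□□□□□□
Step 21: δ(t0, □) = (t0, □, L) → [t0]□□□□□□□□□□□□□
Step 22: δ(t0, □) = (t0, □, L) → [t0]□□□□□□□□□□□□□□
Step 23: δ(t0, □) = (t0, □, L) → [t0]□□□□□□□□□□□□□□□
Step 24: δ(t0, □) = (t0, □, L) → [t0]□□□□□□□□□□□□□□□□

The machine has not reached a halting state after 24 steps.
The machine did not halt within the 24-step bound.

Answer: No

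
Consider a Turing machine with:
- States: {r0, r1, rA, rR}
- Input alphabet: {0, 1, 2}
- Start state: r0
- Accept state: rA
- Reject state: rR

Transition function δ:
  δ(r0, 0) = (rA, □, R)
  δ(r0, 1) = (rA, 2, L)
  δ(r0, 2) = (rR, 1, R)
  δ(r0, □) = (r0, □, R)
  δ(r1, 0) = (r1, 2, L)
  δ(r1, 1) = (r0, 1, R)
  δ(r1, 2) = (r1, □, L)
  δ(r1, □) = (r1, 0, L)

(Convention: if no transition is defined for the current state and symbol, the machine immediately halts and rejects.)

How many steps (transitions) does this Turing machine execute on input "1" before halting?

Execution trace:
Initial: [r0]1
Step 1: δ(r0, 1) = (rA, 2, L) → [rA]□2

The machine reaches the accept state rA and halts.

The machine executed 1 step before halting.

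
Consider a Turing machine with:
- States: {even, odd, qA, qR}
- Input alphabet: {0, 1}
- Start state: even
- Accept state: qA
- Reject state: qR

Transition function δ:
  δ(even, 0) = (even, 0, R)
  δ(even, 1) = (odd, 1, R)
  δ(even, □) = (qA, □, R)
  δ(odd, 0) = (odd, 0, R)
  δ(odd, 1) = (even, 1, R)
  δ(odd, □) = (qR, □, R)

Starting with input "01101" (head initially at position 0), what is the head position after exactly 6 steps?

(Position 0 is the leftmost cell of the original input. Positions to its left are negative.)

Execution trace (head position shown):
Step 0: [even]01101  (head at position 0)
Step 1: move right → 0[even]1101  (head at position 1)
Step 2: move right → 01[odd]101  (head at position 2)
Step 3: move right → 011[even]01  (head at position 3)
Step 4: move right → 0110[even]1  (head at position 4)
Step 5: move right → 01101[odd]□  (head at position 5)
Step 6: move right → 01101□[qR]□  (head at position 6)

After 6 steps, the head is at position 6.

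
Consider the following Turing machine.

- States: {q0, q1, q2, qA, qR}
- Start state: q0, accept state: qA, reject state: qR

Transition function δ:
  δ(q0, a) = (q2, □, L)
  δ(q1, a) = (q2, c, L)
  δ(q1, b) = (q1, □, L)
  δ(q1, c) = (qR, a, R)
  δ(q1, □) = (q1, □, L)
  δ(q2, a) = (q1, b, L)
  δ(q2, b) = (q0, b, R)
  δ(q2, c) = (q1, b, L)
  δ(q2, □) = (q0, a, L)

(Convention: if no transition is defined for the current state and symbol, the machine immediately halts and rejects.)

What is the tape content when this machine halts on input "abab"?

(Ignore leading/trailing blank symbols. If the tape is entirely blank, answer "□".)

Execution trace:
Initial: [q0]abab
Step 1: δ(q0, a) = (q2, □, L) → [q2]□□bab
Step 2: δ(q2, □) = (q0, a, L) → [q0]□a□bab

No transition is defined for δ(q0, □). By convention the machine halts and rejects.

Final tape (ignoring leading/trailing blanks): a□bab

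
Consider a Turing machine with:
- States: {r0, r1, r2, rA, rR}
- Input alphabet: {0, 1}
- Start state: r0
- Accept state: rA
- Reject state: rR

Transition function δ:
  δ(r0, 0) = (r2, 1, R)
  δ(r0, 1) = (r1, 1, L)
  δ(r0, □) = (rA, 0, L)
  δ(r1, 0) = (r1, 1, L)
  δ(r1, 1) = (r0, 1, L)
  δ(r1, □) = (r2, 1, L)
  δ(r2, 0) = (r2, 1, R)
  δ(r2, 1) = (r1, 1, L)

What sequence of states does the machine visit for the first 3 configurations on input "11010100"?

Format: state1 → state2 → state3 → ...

Execution trace:
Initial: [r0]11010100
Step 1: δ(r0, 1) = (r1, 1, L) → [r1]□11010100
Step 2: δ(r1, □) = (r2, 1, L) → [r2]□111010100

No transition is defined for δ(r2, □). By convention the machine halts and rejects.

State sequence: r0 → r1 → r2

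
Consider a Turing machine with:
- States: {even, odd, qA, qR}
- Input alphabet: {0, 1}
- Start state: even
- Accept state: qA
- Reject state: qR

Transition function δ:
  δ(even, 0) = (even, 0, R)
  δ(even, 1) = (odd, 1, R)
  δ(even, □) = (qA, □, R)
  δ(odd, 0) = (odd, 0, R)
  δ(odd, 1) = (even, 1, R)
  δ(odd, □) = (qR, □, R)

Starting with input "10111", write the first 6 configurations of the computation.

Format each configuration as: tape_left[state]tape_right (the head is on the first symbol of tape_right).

Transitions applied:
Step 1: δ(even, 1) = (odd, 1, R)
Step 2: δ(odd, 0) = (odd, 0, R)
Step 3: δ(odd, 1) = (even, 1, R)
Step 4: δ(even, 1) = (odd, 1, R)
Step 5: δ(odd, 1) = (even, 1, R)

The first 6 configurations are:
[even]10111 ⊢ 1[odd]0111 ⊢ 10[odd]111 ⊢ 101[even]11 ⊢ 1011[odd]1 ⊢ 10111[even]□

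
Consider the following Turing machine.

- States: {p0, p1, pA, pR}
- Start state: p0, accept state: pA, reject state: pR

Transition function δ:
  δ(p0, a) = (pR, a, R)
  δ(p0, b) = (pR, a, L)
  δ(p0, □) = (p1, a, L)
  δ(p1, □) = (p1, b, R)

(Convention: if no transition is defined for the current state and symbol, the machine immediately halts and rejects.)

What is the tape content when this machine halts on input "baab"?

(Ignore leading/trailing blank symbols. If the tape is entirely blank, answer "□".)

Execution trace:
Initial: [p0]baab
Step 1: δ(p0, b) = (pR, a, L) → [pR]□aaab

The machine reaches the reject state pR and halts.

Final tape (ignoring leading/trailing blanks): aaab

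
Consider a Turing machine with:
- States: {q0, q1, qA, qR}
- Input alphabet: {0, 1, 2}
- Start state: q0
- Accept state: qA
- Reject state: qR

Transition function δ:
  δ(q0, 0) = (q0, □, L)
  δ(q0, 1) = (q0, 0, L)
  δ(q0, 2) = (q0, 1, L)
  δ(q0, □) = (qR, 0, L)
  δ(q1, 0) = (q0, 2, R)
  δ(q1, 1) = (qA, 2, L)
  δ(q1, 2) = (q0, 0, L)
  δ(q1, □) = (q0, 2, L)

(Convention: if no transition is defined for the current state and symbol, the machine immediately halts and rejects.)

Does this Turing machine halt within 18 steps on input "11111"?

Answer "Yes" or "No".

Execution trace:
Initial: [q0]11111
Step 1: δ(q0, 1) = (q0, 0, L) → [q0]□01111
Step 2: δ(q0, □) = (qR, 0, L) → [qR]□001111

The machine reaches the reject state qR and halts.
The machine halted after 2 steps (within the 18-step bound).

Answer: Yes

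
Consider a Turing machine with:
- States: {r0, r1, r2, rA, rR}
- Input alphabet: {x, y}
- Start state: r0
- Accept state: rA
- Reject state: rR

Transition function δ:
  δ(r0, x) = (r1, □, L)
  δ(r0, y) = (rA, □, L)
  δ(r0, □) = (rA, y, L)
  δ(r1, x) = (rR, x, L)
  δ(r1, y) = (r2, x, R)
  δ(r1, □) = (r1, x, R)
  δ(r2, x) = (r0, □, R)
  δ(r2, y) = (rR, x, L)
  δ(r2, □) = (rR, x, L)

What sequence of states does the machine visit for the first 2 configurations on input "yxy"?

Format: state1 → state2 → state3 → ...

Execution trace:
Initial: [r0]yxy
Step 1: δ(r0, y) = (rA, □, L) → [rA]□□xy

The machine reaches the accept state rA and halts.

State sequence: r0 → rA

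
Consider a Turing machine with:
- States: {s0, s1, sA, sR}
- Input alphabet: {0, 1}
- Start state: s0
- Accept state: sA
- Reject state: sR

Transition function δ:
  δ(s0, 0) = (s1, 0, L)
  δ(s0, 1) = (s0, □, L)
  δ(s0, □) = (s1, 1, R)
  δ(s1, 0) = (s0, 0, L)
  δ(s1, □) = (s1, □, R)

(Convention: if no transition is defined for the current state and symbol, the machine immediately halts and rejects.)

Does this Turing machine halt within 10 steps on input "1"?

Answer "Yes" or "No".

Execution trace:
Initial: [s0]1
Step 1: δ(s0, 1) = (s0, □, L) → [s0]□□
Step 2: δ(s0, □) = (s1, 1, R) → 1[s1]□
Step 3: δ(s1, □) = (s1, □, R) → 1□[s1]□
Step 4: δ(s1, □) = (s1, □, R) → 1□□[s1]□
Step 5: δ(s1, □) = (s1, □, R) → 1□□□[s1]□
Step 6: δ(s1, □) = (s1, □, R) → 1□□□□[s1]□
Step 7: δ(s1, □) = (s1, □, R) → 1□□□□□[s1]□
Step 8: δ(s1, □) = (s1, □, R) → 1□□□□□□[s1]□
Step 9: δ(s1, □) = (s1, □, R) → 1□□□□□□□[s1]□
Step 10: δ(s1, □) = (s1, □, R) → 1□□□□□□□□[s1]□

The machine has not reached a halting state after 10 steps.
The machine did not halt within the 10-step bound.

Answer: No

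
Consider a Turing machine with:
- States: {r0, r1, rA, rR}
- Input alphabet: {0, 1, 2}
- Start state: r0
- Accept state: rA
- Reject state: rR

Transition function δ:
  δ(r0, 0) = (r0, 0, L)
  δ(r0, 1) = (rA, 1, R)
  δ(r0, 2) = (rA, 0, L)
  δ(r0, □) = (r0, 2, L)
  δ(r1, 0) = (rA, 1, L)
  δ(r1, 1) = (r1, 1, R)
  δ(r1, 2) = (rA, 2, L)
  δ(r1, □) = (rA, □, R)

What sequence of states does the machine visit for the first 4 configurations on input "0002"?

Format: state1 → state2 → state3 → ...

Execution trace:
Initial: [r0]0002
Step 1: δ(r0, 0) = (r0, 0, L) → [r0]□0002
Step 2: δ(r0, □) = (r0, 2, L) → [r0]□20002
Step 3: δ(r0, □) = (r0, 2, L) → [r0]□220002

State sequence: r0 → r0 → r0 → r0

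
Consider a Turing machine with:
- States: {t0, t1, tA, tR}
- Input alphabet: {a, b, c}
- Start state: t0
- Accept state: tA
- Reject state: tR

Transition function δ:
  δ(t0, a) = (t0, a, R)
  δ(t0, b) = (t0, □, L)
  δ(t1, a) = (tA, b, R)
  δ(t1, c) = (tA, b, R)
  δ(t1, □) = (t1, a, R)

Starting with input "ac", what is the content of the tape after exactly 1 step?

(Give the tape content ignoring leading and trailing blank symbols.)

Execution trace:
Initial: [t0]ac
Step 1: δ(t0, a) = (t0, a, R) → a[t0]c

No transition is defined for δ(t0, c). By convention the machine halts and rejects.

After 1 step, the tape (ignoring leading/trailing blanks) is: ac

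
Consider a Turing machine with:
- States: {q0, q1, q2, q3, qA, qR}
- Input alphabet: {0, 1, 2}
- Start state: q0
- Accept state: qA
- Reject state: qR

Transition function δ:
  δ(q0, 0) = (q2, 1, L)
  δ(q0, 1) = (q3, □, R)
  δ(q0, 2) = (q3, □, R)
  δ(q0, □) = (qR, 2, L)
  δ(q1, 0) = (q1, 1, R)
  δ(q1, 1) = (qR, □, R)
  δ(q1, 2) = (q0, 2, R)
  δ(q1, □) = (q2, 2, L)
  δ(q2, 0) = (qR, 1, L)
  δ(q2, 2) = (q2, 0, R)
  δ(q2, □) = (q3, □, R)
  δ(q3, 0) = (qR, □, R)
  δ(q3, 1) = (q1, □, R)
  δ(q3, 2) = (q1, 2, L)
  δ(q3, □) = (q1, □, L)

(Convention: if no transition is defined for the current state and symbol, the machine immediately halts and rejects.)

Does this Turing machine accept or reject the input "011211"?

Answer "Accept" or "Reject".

Execution trace:
Initial: [q0]011211
Step 1: δ(q0, 0) = (q2, 1, L) → [q2]□111211
Step 2: δ(q2, □) = (q3, □, R) → □[q3]111211
Step 3: δ(q3, 1) = (q1, □, R) → □□[q1]11211
Step 4: δ(q1, 1) = (qR, □, R) → □□□[qR]1211

The machine reaches the reject state qR and halts.

Answer: Reject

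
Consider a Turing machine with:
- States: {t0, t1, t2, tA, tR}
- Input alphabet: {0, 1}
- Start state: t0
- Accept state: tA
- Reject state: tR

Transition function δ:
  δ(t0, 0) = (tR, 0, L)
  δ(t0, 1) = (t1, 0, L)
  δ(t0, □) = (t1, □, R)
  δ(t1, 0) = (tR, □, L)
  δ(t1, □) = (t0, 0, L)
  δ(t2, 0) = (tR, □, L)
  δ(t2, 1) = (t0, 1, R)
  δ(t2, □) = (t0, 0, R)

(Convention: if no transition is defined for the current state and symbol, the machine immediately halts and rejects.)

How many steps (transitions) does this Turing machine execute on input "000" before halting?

Execution trace:
Initial: [t0]000
Step 1: δ(t0, 0) = (tR, 0, L) → [tR]□000

The machine reaches the reject state tR and halts.

The machine executed 1 step before halting.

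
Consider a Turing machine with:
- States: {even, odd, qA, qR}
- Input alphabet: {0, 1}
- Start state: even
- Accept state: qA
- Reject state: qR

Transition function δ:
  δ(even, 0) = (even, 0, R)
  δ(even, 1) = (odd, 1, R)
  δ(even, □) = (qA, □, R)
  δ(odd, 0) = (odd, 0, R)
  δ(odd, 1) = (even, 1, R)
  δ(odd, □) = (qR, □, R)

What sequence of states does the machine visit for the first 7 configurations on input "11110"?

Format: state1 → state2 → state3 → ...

Execution trace:
Initial: [even]11110
Step 1: δ(even, 1) = (odd, 1, R) → 1[odd]1110
Step 2: δ(odd, 1) = (even, 1, R) → 11[even]110
Step 3: δ(even, 1) = (odd, 1, R) → 111[odd]10
Step 4: δ(odd, 1) = (even, 1, R) → 1111[even]0
Step 5: δ(even, 0) = (even, 0, R) → 11110[even]□
Step 6: δ(even, □) = (qA, □, R) → 11110□[qA]□

The machine reaches the accept state qA and halts.

State sequence: even → odd → even → odd → even → even → qA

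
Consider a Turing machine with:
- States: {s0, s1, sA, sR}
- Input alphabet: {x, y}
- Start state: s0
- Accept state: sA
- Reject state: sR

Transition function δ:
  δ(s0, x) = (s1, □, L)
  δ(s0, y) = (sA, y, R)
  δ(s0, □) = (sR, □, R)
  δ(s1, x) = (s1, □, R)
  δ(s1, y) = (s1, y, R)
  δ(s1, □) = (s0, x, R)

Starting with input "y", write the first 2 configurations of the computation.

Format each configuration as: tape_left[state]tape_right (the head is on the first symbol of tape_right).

Transitions applied:
Step 1: δ(s0, y) = (sA, y, R)

The first 2 configurations are:
[s0]y ⊢ y[sA]□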